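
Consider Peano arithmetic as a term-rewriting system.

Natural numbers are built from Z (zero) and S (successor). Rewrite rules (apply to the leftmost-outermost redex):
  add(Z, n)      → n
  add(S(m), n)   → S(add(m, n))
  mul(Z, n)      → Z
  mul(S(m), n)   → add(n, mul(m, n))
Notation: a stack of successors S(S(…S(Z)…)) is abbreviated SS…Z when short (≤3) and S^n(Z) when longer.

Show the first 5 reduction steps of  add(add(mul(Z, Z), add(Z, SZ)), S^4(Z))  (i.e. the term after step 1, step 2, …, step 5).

Answer: after 5 steps: S^5(Z)

Working:
  start: add(add(mul(Z, Z), add(Z, SZ)), S^4(Z))
  →1  add(add(Z, add(Z, SZ)), S^4(Z))
  →2  add(add(Z, SZ), S^4(Z))
  →3  add(SZ, S^4(Z))
  →4  S(add(Z, S^4(Z)))
  →5  S^5(Z)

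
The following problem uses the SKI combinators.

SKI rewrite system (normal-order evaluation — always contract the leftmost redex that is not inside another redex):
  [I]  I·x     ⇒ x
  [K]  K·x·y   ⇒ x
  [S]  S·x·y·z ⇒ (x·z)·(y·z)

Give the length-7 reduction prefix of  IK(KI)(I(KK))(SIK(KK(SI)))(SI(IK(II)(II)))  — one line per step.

Answer: after 7 steps: SII

Working:
  start: IK(KI)(I(KK))(SIK(KK(SI)))(SI(IK(II)(II)))
  →1  K(KI)(I(KK))(SIK(KK(SI)))(SI(IK(II)(II)))
  →2  KI(SIK(KK(SI)))(SI(IK(II)(II)))
  →3  I(SI(IK(II)(II)))
  →4  SI(IK(II)(II))
  →5  SI(K(II)(II))
  →6  SI(II)
  →7  SII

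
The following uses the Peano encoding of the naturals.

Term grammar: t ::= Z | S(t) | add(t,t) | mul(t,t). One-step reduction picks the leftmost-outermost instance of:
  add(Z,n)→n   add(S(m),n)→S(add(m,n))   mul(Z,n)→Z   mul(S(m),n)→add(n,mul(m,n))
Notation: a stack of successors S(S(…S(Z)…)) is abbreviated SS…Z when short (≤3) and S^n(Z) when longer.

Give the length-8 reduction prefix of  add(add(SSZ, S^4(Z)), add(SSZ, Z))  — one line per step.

  start: add(add(SSZ, S^4(Z)), add(SSZ, Z))
  →1  add(S(add(SZ, S^4(Z))), add(SSZ, Z))
  →2  S(add(add(SZ, S^4(Z)), add(SSZ, Z)))
  →3  S(add(S(add(Z, S^4(Z))), add(SSZ, Z)))
  →4  S(S(add(add(Z, S^4(Z)), add(SSZ, Z))))
  →5  S(S(add(S^4(Z), add(SSZ, Z))))
  →6  S(S(S(add(SSSZ, add(SSZ, Z)))))
  →7  S(S(S(S(add(SSZ, add(SSZ, Z))))))
  →8  S(S(S(S(S(add(SZ, add(SSZ, Z)))))))

Answer: after 8 steps: S(S(S(S(S(add(SZ, add(SSZ, Z)))))))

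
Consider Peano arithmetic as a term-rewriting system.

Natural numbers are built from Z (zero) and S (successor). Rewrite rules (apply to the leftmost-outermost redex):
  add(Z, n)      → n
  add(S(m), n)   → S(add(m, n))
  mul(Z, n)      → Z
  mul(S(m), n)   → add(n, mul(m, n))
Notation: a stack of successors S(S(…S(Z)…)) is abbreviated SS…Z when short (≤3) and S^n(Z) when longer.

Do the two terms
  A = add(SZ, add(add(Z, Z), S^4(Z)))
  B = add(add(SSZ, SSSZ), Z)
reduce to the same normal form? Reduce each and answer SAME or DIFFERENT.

Term A:
  start: add(SZ, add(add(Z, Z), S^4(Z)))
  →1  S(add(Z, add(add(Z, Z), S^4(Z))))
  →2  S(add(add(Z, Z), S^4(Z)))
  →3  S(add(Z, S^4(Z)))
  →4  S^5(Z)

Term B:
  start: add(add(SSZ, SSSZ), Z)
  →1  add(S(add(SZ, SSSZ)), Z)
  →2  S(add(add(SZ, SSSZ), Z))
  →3  S(add(S(add(Z, SSSZ)), Z))
  →4  S(S(add(add(Z, SSSZ), Z)))
  →5  S(S(add(SSSZ, Z)))
  →6  S(S(S(add(SSZ, Z))))
  →7  S(S(S(S(add(SZ, Z)))))
  →8  S(S(S(S(S(add(Z, Z))))))
  →9  S^5(Z)

Answer: SAME — A ⇓ S^5(Z), B ⇓ S^5(Z)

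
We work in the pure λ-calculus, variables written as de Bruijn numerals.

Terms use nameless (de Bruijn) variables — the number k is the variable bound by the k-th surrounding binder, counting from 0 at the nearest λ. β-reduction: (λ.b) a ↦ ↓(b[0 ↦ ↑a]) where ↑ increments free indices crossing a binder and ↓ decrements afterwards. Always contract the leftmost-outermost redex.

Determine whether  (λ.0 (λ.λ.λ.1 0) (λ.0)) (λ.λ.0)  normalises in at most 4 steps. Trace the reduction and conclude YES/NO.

  start: (λ.0 (λ.λ.λ.1 0) (λ.0)) (λ.λ.0)
  [1] (λ.λ.0) (λ.λ.λ.1 0) (λ.0)
  [2] (λ.0) (λ.0)
  [3] λ.0

Answer: YES — reaches normal form λ.0 in 3 ≤ 4 steps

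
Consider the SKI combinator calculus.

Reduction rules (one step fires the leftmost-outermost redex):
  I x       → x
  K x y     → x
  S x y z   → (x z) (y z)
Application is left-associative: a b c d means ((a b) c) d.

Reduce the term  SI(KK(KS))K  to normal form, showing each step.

  start: SI(KK(KS))K
  →1  IK(KK(KS)K)
  →2  K(KK(KS)K)
  →3  K(KK)

Answer: normal form = K(KK)  (in 3 steps)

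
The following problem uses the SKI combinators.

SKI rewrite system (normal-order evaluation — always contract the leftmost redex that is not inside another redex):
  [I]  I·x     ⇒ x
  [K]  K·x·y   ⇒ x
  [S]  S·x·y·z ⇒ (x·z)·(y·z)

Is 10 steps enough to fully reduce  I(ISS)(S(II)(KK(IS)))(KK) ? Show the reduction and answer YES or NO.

Answer: YES — reaches normal form S(KK)K in 7 ≤ 10 steps

Working:
  start: I(ISS)(S(II)(KK(IS)))(KK)
  step 1: ISS(S(II)(KK(IS)))(KK)
  step 2: SS(S(II)(KK(IS)))(KK)
  step 3: S(KK)(S(II)(KK(IS))(KK))
  step 4: S(KK)(II(KK)(KK(IS)(KK)))
  step 5: S(KK)(I(KK)(KK(IS)(KK)))
  step 6: S(KK)(KK(KK(IS)(KK)))
  step 7: S(KK)K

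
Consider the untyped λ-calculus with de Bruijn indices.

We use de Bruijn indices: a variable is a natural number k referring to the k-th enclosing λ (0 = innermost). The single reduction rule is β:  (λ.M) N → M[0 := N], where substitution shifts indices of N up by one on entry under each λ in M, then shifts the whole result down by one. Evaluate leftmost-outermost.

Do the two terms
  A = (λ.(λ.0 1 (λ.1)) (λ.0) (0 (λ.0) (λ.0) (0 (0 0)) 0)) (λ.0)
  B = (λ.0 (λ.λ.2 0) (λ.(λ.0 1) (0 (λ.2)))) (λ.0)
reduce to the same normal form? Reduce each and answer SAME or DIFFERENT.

Term A:
  start: (λ.(λ.0 1 (λ.1)) (λ.0) (0 (λ.0) (λ.0) (0 (0 0)) 0)) (λ.0)
  [1] (λ.0 (λ.0) (λ.1)) (λ.0) ((λ.0) (λ.0) (λ.0) ((λ.0) ((λ.0) (λ.0))) (λ.0))
  [2] (λ.0) (λ.0) (λ.λ.0) ((λ.0) (λ.0) (λ.0) ((λ.0) ((λ.0) (λ.0))) (λ.0))
  [3] (λ.0) (λ.λ.0) ((λ.0) (λ.0) (λ.0) ((λ.0) ((λ.0) (λ.0))) (λ.0))
  [4] (λ.λ.0) ((λ.0) (λ.0) (λ.0) ((λ.0) ((λ.0) (λ.0))) (λ.0))
  [5] λ.0

Term B:
  start: (λ.0 (λ.λ.2 0) (λ.(λ.0 1) (0 (λ.2)))) (λ.0)
  [1] (λ.0) (λ.λ.(λ.0) 0) (λ.(λ.0 1) (0 (λ.λ.0)))
  [2] (λ.λ.(λ.0) 0) (λ.(λ.0 1) (0 (λ.λ.0)))
  [3] λ.(λ.0) 0
  [4] λ.0

Answer: SAME — A ⇓ λ.0, B ⇓ λ.0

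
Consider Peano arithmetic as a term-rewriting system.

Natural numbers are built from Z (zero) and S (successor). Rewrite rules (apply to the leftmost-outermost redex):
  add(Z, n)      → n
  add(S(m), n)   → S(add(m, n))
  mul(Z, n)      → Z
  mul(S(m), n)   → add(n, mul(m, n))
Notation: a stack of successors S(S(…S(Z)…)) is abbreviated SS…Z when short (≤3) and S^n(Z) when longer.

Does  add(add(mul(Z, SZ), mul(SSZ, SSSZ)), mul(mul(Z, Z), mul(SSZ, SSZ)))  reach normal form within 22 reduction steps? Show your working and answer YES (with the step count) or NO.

  start: add(add(mul(Z, SZ), mul(SSZ, SSSZ)), mul(mul(Z, Z), mul(SSZ, SSZ)))
  step 1: add(add(Z, mul(SSZ, SSSZ)), mul(mul(Z, Z), mul(SSZ, SSZ)))
  step 2: add(mul(SSZ, SSSZ), mul(mul(Z, Z), mul(SSZ, SSZ)))
  step 3: add(add(SSSZ, mul(SZ, SSSZ)), mul(mul(Z, Z), mul(SSZ, SSZ)))
  step 4: add(S(add(SSZ, mul(SZ, SSSZ))), mul(mul(Z, Z), mul(SSZ, SSZ)))
  step 5: S(add(add(SSZ, mul(SZ, SSSZ)), mul(mul(Z, Z), mul(SSZ, SSZ))))
  step 6: S(add(S(add(SZ, mul(SZ, SSSZ))), mul(mul(Z, Z), mul(SSZ, SSZ))))
  step 7: S(S(add(add(SZ, mul(SZ, SSSZ)), mul(mul(Z, Z), mul(SSZ, SSZ)))))
  step 8: S(S(add(S(add(Z, mul(SZ, SSSZ))), mul(mul(Z, Z), mul(SSZ, SSZ)))))
  step 9: S(S(S(add(add(Z, mul(SZ, SSSZ)), mul(mul(Z, Z), mul(SSZ, SSZ))))))
  step 10: S(S(S(add(mul(SZ, SSSZ), mul(mul(Z, Z), mul(SSZ, SSZ))))))
  step 11: S(S(S(add(add(SSSZ, mul(Z, SSSZ)), mul(mul(Z, Z), mul(SSZ, SSZ))))))
  step 12: S(S(S(add(S(add(SSZ, mul(Z, SSSZ))), mul(mul(Z, Z), mul(SSZ, SSZ))))))
  step 13: S(S(S(S(add(add(SSZ, mul(Z, SSSZ)), mul(mul(Z, Z), mul(SSZ, SSZ)))))))
  step 14: S(S(S(S(add(S(add(SZ, mul(Z, SSSZ))), mul(mul(Z, Z), mul(SSZ, SSZ)))))))
  step 15: S(S(S(S(S(add(add(SZ, mul(Z, SSSZ)), mul(mul(Z, Z), mul(SSZ, SSZ))))))))
  step 16: S(S(S(S(S(add(S(add(Z, mul(Z, SSSZ))), mul(mul(Z, Z), mul(SSZ, SSZ))))))))
  step 17: S(S(S(S(S(S(add(add(Z, mul(Z, SSSZ)), mul(mul(Z, Z), mul(SSZ, SSZ)))))))))
  step 18: S(S(S(S(S(S(add(mul(Z, SSSZ), mul(mul(Z, Z), mul(SSZ, SSZ)))))))))
  step 19: S(S(S(S(S(S(add(Z, mul(mul(Z, Z), mul(SSZ, SSZ)))))))))
  step 20: S(S(S(S(S(S(mul(mul(Z, Z), mul(SSZ, SSZ))))))))
  step 21: S(S(S(S(S(S(mul(Z, mul(SSZ, SSZ))))))))
  step 22: S^6(Z)

Answer: YES — reaches normal form S^6(Z) in 22 ≤ 22 steps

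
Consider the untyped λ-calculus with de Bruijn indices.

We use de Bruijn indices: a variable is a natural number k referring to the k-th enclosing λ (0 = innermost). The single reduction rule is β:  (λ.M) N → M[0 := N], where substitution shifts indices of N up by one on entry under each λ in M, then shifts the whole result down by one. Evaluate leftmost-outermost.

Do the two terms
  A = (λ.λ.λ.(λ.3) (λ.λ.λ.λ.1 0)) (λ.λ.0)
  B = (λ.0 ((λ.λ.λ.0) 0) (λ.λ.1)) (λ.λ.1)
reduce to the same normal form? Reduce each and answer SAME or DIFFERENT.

Term A:
  start: (λ.λ.λ.(λ.3) (λ.λ.λ.λ.1 0)) (λ.λ.0)
  step 1: λ.λ.(λ.λ.λ.0) (λ.λ.λ.λ.1 0)
  step 2: λ.λ.λ.λ.0

Term B:
  start: (λ.0 ((λ.λ.λ.0) 0) (λ.λ.1)) (λ.λ.1)
  step 1: (λ.λ.1) ((λ.λ.λ.0) (λ.λ.1)) (λ.λ.1)
  step 2: (λ.(λ.λ.λ.0) (λ.λ.1)) (λ.λ.1)
  step 3: (λ.λ.λ.0) (λ.λ.1)
  step 4: λ.λ.0

Answer: DIFFERENT — A ⇓ λ.λ.λ.λ.0, B ⇓ λ.λ.0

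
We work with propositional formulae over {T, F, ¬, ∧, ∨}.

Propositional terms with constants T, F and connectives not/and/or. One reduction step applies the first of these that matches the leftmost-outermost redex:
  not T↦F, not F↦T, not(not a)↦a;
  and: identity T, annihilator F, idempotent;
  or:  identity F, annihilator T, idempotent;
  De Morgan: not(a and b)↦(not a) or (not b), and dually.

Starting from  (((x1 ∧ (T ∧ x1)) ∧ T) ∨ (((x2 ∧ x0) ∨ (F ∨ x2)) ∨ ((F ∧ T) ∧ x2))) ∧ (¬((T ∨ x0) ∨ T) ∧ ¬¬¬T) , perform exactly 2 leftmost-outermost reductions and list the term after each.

Answer: after 2 steps: ((x1 ∧ x1) ∨ (((x2 ∧ x0) ∨ (F ∨ x2)) ∨ ((F ∧ T) ∧ x2))) ∧ (¬((T ∨ x0) ∨ T) ∧ ¬¬¬T)

Reduction:
  start: (((x1 ∧ (T ∧ x1)) ∧ T) ∨ (((x2 ∧ x0) ∨ (F ∨ x2)) ∨ ((F ∧ T) ∧ x2))) ∧ (¬((T ∨ x0) ∨ T) ∧ ¬¬¬T)
  step 1: ((x1 ∧ (T ∧ x1)) ∨ (((x2 ∧ x0) ∨ (F ∨ x2)) ∨ ((F ∧ T) ∧ x2))) ∧ (¬((T ∨ x0) ∨ T) ∧ ¬¬¬T)
  step 2: ((x1 ∧ x1) ∨ (((x2 ∧ x0) ∨ (F ∨ x2)) ∨ ((F ∧ T) ∧ x2))) ∧ (¬((T ∨ x0) ∨ T) ∧ ¬¬¬T)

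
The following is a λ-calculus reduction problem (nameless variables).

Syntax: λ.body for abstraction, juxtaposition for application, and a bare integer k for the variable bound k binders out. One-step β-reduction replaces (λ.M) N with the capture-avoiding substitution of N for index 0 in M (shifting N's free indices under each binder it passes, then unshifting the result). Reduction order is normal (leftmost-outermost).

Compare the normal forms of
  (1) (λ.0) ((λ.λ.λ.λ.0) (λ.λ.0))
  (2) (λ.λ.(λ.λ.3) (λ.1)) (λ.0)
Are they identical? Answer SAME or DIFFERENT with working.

Term A:
  start: (λ.0) ((λ.λ.λ.λ.0) (λ.λ.0))
  [1] (λ.λ.λ.λ.0) (λ.λ.0)
  [2] λ.λ.λ.0

Term B:
  start: (λ.λ.(λ.λ.3) (λ.1)) (λ.0)
  [1] λ.(λ.λ.λ.0) (λ.1)
  [2] λ.λ.λ.0

Answer: SAME — A ⇓ λ.λ.λ.0, B ⇓ λ.λ.λ.0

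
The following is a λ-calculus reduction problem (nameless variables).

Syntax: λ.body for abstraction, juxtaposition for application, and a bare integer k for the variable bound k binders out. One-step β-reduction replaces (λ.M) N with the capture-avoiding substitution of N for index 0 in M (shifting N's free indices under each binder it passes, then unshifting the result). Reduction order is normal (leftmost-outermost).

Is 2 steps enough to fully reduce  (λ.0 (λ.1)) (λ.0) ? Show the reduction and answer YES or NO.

  start: (λ.0 (λ.1)) (λ.0)
  →1  (λ.0) (λ.λ.0)
  →2  λ.λ.0

Answer: YES — reaches normal form λ.λ.0 in 2 ≤ 2 steps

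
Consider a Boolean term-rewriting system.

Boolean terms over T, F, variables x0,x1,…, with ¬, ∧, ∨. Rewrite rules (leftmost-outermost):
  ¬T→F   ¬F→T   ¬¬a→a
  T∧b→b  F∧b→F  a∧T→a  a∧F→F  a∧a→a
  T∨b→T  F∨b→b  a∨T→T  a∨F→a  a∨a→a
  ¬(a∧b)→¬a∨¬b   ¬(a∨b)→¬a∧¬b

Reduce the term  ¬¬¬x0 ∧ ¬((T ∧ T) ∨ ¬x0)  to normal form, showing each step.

  start: ¬¬¬x0 ∧ ¬((T ∧ T) ∨ ¬x0)
  [1] ¬x0 ∧ ¬((T ∧ T) ∨ ¬x0)
  [2] ¬x0 ∧ (¬(T ∧ T) ∧ ¬¬x0)
  [3] ¬x0 ∧ ((¬T ∨ ¬T) ∧ ¬¬x0)
  [4] ¬x0 ∧ (¬T ∧ ¬¬x0)
  [5] ¬x0 ∧ (F ∧ ¬¬x0)
  [6] ¬x0 ∧ F
  [7] F

Answer: normal form = F  (in 7 steps)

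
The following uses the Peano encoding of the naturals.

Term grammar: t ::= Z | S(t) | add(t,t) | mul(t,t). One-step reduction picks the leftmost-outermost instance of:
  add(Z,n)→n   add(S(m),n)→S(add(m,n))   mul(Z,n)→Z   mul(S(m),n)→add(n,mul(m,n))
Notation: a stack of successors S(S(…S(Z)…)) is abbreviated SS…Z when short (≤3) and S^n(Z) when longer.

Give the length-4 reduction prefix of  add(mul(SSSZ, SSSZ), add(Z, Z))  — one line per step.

Answer: after 4 steps: S(add(S(add(SZ, mul(SSZ, SSSZ))), add(Z, Z)))

Reduction:
  start: add(mul(SSSZ, SSSZ), add(Z, Z))
  step 1: add(add(SSSZ, mul(SSZ, SSSZ)), add(Z, Z))
  step 2: add(S(add(SSZ, mul(SSZ, SSSZ))), add(Z, Z))
  step 3: S(add(add(SSZ, mul(SSZ, SSSZ)), add(Z, Z)))
  step 4: S(add(S(add(SZ, mul(SSZ, SSSZ))), add(Z, Z)))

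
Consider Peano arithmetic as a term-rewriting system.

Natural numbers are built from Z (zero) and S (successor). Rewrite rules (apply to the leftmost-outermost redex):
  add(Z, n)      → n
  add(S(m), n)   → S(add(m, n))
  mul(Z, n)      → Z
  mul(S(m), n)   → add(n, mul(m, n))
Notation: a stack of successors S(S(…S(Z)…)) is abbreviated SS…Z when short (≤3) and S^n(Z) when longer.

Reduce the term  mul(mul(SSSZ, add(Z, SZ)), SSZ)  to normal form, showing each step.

Answer: normal form = S^6(Z)  (in 26 steps)

Reduction:
  start: mul(mul(SSSZ, add(Z, SZ)), SSZ)
  →1  mul(add(add(Z, SZ), mul(SSZ, add(Z, SZ))), SSZ)
  →2  mul(add(SZ, mul(SSZ, add(Z, SZ))), SSZ)
  →3  mul(S(add(Z, mul(SSZ, add(Z, SZ)))), SSZ)
  →4  add(SSZ, mul(add(Z, mul(SSZ, add(Z, SZ))), SSZ))
  →5  S(add(SZ, mul(add(Z, mul(SSZ, add(Z, SZ))), SSZ)))
  →6  S(S(add(Z, mul(add(Z, mul(SSZ, add(Z, SZ))), SSZ))))
  →7  S(S(mul(add(Z, mul(SSZ, add(Z, SZ))), SSZ)))
  →8  S(S(mul(mul(SSZ, add(Z, SZ)), SSZ)))
  →9  S(S(mul(add(add(Z, SZ), mul(SZ, add(Z, SZ))), SSZ)))
  →10  S(S(mul(add(SZ, mul(SZ, add(Z, SZ))), SSZ)))
  →11  S(S(mul(S(add(Z, mul(SZ, add(Z, SZ)))), SSZ)))
  →12  S(S(add(SSZ, mul(add(Z, mul(SZ, add(Z, SZ))), SSZ))))
  →13  S(S(S(add(SZ, mul(add(Z, mul(SZ, add(Z, SZ))), SSZ)))))
  →14  S(S(S(S(add(Z, mul(add(Z, mul(SZ, add(Z, SZ))), SSZ))))))
  →15  S(S(S(S(mul(add(Z, mul(SZ, add(Z, SZ))), SSZ)))))
  →16  S(S(S(S(mul(mul(SZ, add(Z, SZ)), SSZ)))))
  →17  S(S(S(S(mul(add(add(Z, SZ), mul(Z, add(Z, SZ))), SSZ)))))
  →18  S(S(S(S(mul(add(SZ, mul(Z, add(Z, SZ))), SSZ)))))
  →19  S(S(S(S(mul(S(add(Z, mul(Z, add(Z, SZ)))), SSZ)))))
  →20  S(S(S(S(add(SSZ, mul(add(Z, mul(Z, add(Z, SZ))), SSZ))))))
  →21  S(S(S(S(S(add(SZ, mul(add(Z, mul(Z, add(Z, SZ))), SSZ)))))))
  →22  S(S(S(S(S(S(add(Z, mul(add(Z, mul(Z, add(Z, SZ))), SSZ))))))))
  →23  S(S(S(S(S(S(mul(add(Z, mul(Z, add(Z, SZ))), SSZ)))))))
  →24  S(S(S(S(S(S(mul(mul(Z, add(Z, SZ)), SSZ)))))))
  →25  S(S(S(S(S(S(mul(Z, SSZ)))))))
  →26  S^6(Z)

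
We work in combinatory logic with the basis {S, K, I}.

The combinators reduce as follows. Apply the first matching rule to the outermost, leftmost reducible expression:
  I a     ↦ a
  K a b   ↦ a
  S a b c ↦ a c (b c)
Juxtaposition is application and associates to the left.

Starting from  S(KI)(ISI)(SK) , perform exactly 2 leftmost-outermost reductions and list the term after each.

  start: S(KI)(ISI)(SK)
  →1  KI(SK)(ISI(SK))
  →2  I(ISI(SK))

Answer: after 2 steps: I(ISI(SK))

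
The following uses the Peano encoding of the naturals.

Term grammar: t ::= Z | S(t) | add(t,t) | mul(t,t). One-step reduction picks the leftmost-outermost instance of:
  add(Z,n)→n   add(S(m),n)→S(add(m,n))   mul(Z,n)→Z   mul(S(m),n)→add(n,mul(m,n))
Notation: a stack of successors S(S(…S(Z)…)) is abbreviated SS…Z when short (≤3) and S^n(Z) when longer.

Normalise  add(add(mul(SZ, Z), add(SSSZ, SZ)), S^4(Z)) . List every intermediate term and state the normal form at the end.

Answer: normal form = S^8(Z)  (in 13 steps)

Working:
  start: add(add(mul(SZ, Z), add(SSSZ, SZ)), S^4(Z))
  →1  add(add(add(Z, mul(Z, Z)), add(SSSZ, SZ)), S^4(Z))
  →2  add(add(mul(Z, Z), add(SSSZ, SZ)), S^4(Z))
  →3  add(add(Z, add(SSSZ, SZ)), S^4(Z))
  →4  add(add(SSSZ, SZ), S^4(Z))
  →5  add(S(add(SSZ, SZ)), S^4(Z))
  →6  S(add(add(SSZ, SZ), S^4(Z)))
  →7  S(add(S(add(SZ, SZ)), S^4(Z)))
  →8  S(S(add(add(SZ, SZ), S^4(Z))))
  →9  S(S(add(S(add(Z, SZ)), S^4(Z))))
  →10  S(S(S(add(add(Z, SZ), S^4(Z)))))
  →11  S(S(S(add(SZ, S^4(Z)))))
  →12  S(S(S(S(add(Z, S^4(Z))))))
  →13  S^8(Z)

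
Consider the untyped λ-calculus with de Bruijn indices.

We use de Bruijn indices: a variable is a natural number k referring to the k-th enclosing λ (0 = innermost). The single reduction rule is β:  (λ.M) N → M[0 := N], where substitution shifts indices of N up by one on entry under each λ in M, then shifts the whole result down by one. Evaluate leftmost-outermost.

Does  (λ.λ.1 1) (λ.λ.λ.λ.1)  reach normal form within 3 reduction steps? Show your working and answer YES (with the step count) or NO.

Answer: YES — reaches normal form λ.λ.λ.λ.1 in 2 ≤ 3 steps

Derivation:
  start: (λ.λ.1 1) (λ.λ.λ.λ.1)
  step 1: λ.(λ.λ.λ.λ.1) (λ.λ.λ.λ.1)
  step 2: λ.λ.λ.λ.1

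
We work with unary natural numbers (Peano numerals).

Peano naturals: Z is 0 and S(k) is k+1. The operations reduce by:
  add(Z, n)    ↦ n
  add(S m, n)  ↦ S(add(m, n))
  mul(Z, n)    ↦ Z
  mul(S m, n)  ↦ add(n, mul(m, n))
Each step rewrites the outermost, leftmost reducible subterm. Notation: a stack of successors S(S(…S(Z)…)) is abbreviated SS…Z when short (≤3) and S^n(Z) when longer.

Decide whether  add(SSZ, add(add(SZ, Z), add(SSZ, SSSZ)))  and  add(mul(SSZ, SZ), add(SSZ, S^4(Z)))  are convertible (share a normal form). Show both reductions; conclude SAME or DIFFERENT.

Term A:
  start: add(SSZ, add(add(SZ, Z), add(SSZ, SSSZ)))
  step 1: S(add(SZ, add(add(SZ, Z), add(SSZ, SSSZ))))
  step 2: S(S(add(Z, add(add(SZ, Z), add(SSZ, SSSZ)))))
  step 3: S(S(add(add(SZ, Z), add(SSZ, SSSZ))))
  step 4: S(S(add(S(add(Z, Z)), add(SSZ, SSSZ))))
  step 5: S(S(S(add(add(Z, Z), add(SSZ, SSSZ)))))
  step 6: S(S(S(add(Z, add(SSZ, SSSZ)))))
  step 7: S(S(S(add(SSZ, SSSZ))))
  step 8: S(S(S(S(add(SZ, SSSZ)))))
  step 9: S(S(S(S(S(add(Z, SSSZ))))))
  step 10: S^8(Z)

Term B:
  start: add(mul(SSZ, SZ), add(SSZ, S^4(Z)))
  step 1: add(add(SZ, mul(SZ, SZ)), add(SSZ, S^4(Z)))
  step 2: add(S(add(Z, mul(SZ, SZ))), add(SSZ, S^4(Z)))
  step 3: S(add(add(Z, mul(SZ, SZ)), add(SSZ, S^4(Z))))
  step 4: S(add(mul(SZ, SZ), add(SSZ, S^4(Z))))
  step 5: S(add(add(SZ, mul(Z, SZ)), add(SSZ, S^4(Z))))
  step 6: S(add(S(add(Z, mul(Z, SZ))), add(SSZ, S^4(Z))))
  step 7: S(S(add(add(Z, mul(Z, SZ)), add(SSZ, S^4(Z)))))
  step 8: S(S(add(mul(Z, SZ), add(SSZ, S^4(Z)))))
  step 9: S(S(add(Z, add(SSZ, S^4(Z)))))
  step 10: S(S(add(SSZ, S^4(Z))))
  step 11: S(S(S(add(SZ, S^4(Z)))))
  step 12: S(S(S(S(add(Z, S^4(Z))))))
  step 13: S^8(Z)

Answer: SAME — A ⇓ S^8(Z), B ⇓ S^8(Z)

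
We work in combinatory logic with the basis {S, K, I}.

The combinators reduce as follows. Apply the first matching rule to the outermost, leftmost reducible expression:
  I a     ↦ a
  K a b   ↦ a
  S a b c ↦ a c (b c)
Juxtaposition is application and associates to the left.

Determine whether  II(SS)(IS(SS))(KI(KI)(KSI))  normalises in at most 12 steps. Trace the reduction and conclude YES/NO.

Answer: YES — reaches normal form SS(S(SS)S) in 10 ≤ 12 steps

Working:
  start: II(SS)(IS(SS))(KI(KI)(KSI))
  [1] I(SS)(IS(SS))(KI(KI)(KSI))
  [2] SS(IS(SS))(KI(KI)(KSI))
  [3] S(KI(KI)(KSI))(IS(SS)(KI(KI)(KSI)))
  [4] S(I(KSI))(IS(SS)(KI(KI)(KSI)))
  [5] S(KSI)(IS(SS)(KI(KI)(KSI)))
  [6] SS(IS(SS)(KI(KI)(KSI)))
  [7] SS(S(SS)(KI(KI)(KSI)))
  [8] SS(S(SS)(I(KSI)))
  [9] SS(S(SS)(KSI))
  [10] SS(S(SS)S)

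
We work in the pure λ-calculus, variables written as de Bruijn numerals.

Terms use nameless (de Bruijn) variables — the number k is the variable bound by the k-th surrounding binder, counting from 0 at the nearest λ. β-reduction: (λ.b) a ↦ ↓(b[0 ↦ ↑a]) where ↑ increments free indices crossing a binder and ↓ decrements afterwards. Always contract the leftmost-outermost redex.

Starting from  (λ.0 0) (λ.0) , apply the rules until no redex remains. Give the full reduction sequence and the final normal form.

Answer: normal form = λ.0  (in 2 steps)

Derivation:
  start: (λ.0 0) (λ.0)
  →1  (λ.0) (λ.0)
  →2  λ.0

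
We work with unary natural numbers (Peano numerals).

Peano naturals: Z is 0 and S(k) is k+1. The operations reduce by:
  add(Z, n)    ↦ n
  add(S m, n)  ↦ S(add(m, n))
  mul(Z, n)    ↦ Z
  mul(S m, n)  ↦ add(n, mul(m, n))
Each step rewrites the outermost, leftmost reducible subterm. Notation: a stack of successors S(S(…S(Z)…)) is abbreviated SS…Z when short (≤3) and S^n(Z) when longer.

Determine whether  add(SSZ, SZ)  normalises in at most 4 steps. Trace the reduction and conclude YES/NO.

  start: add(SSZ, SZ)
  [1] S(add(SZ, SZ))
  [2] S(S(add(Z, SZ)))
  [3] SSSZ

Answer: YES — reaches normal form SSSZ in 3 ≤ 4 steps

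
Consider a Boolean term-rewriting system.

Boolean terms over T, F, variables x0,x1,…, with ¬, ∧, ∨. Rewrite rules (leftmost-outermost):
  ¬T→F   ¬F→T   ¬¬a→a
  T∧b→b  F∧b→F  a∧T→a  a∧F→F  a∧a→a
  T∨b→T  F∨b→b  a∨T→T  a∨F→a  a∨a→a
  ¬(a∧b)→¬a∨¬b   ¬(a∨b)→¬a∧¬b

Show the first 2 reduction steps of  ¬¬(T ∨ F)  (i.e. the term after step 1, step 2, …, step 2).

  start: ¬¬(T ∨ F)
  [1] T ∨ F
  [2] T

Answer: after 2 steps: T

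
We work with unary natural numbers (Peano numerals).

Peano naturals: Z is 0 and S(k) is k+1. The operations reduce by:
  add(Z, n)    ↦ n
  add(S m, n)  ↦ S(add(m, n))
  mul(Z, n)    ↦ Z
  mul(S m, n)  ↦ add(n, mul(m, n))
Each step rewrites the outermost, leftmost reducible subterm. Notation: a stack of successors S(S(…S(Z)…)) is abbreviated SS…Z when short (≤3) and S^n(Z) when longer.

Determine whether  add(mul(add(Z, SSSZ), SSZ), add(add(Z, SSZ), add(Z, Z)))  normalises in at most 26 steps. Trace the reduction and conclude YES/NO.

Answer: YES — reaches normal form S^8(Z) in 26 ≤ 26 steps

Working:
  start: add(mul(add(Z, SSSZ), SSZ), add(add(Z, SSZ), add(Z, Z)))
  [1] add(mul(SSSZ, SSZ), add(add(Z, SSZ), add(Z, Z)))
  [2] add(add(SSZ, mul(SSZ, SSZ)), add(add(Z, SSZ), add(Z, Z)))
  [3] add(S(add(SZ, mul(SSZ, SSZ))), add(add(Z, SSZ), add(Z, Z)))
  [4] S(add(add(SZ, mul(SSZ, SSZ)), add(add(Z, SSZ), add(Z, Z))))
  [5] S(add(S(add(Z, mul(SSZ, SSZ))), add(add(Z, SSZ), add(Z, Z))))
  [6] S(S(add(add(Z, mul(SSZ, SSZ)), add(add(Z, SSZ), add(Z, Z)))))
  [7] S(S(add(mul(SSZ, SSZ), add(add(Z, SSZ), add(Z, Z)))))
  [8] S(S(add(add(SSZ, mul(SZ, SSZ)), add(add(Z, SSZ), add(Z, Z)))))
  [9] S(S(add(S(add(SZ, mul(SZ, SSZ))), add(add(Z, SSZ), add(Z, Z)))))
  [10] S(S(S(add(add(SZ, mul(SZ, SSZ)), add(add(Z, SSZ), add(Z, Z))))))
  [11] S(S(S(add(S(add(Z, mul(SZ, SSZ))), add(add(Z, SSZ), add(Z, Z))))))
  [12] S(S(S(S(add(add(Z, mul(SZ, SSZ)), add(add(Z, SSZ), add(Z, Z)))))))
  [13] S(S(S(S(add(mul(SZ, SSZ), add(add(Z, SSZ), add(Z, Z)))))))
  [14] S(S(S(S(add(add(SSZ, mul(Z, SSZ)), add(add(Z, SSZ), add(Z, Z)))))))
  [15] S(S(S(S(add(S(add(SZ, mul(Z, SSZ))), add(add(Z, SSZ), add(Z, Z)))))))
  [16] S(S(S(S(S(add(add(SZ, mul(Z, SSZ)), add(add(Z, SSZ), add(Z, Z))))))))
  [17] S(S(S(S(S(add(S(add(Z, mul(Z, SSZ))), add(add(Z, SSZ), add(Z, Z))))))))
  [18] S(S(S(S(S(S(add(add(Z, mul(Z, SSZ)), add(add(Z, SSZ), add(Z, Z)))))))))
  [19] S(S(S(S(S(S(add(mul(Z, SSZ), add(add(Z, SSZ), add(Z, Z)))))))))
  [20] S(S(S(S(S(S(add(Z, add(add(Z, SSZ), add(Z, Z)))))))))
  [21] S(S(S(S(S(S(add(add(Z, SSZ), add(Z, Z))))))))
  [22] S(S(S(S(S(S(add(SSZ, add(Z, Z))))))))
  [23] S(S(S(S(S(S(S(add(SZ, add(Z, Z)))))))))
  [24] S(S(S(S(S(S(S(S(add(Z, add(Z, Z))))))))))
  [25] S(S(S(S(S(S(S(S(add(Z, Z)))))))))
  [26] S^8(Z)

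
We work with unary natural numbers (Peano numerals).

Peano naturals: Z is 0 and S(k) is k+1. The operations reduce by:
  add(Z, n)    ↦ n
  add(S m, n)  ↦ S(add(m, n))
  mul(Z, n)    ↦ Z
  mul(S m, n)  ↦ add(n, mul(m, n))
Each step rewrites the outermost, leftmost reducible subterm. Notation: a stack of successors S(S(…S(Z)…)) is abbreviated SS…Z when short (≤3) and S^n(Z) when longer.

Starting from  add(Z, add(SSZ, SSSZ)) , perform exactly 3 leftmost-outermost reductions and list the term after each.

Answer: after 3 steps: S(S(add(Z, SSSZ)))

Derivation:
  start: add(Z, add(SSZ, SSSZ))
  step 1: add(SSZ, SSSZ)
  step 2: S(add(SZ, SSSZ))
  step 3: S(S(add(Z, SSSZ)))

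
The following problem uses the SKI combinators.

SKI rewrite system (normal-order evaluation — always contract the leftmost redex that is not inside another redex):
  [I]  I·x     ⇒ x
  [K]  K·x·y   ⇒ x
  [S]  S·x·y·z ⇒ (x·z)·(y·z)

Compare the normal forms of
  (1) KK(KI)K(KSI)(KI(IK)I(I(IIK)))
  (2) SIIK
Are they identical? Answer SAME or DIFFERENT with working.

Answer: SAME — A ⇓ KK, B ⇓ KK

Derivation:
Term A:
  start: KK(KI)K(KSI)(KI(IK)I(I(IIK)))
  step 1: KK(KSI)(KI(IK)I(I(IIK)))
  step 2: K(KI(IK)I(I(IIK)))
  step 3: K(II(I(IIK)))
  step 4: K(I(I(IIK)))
  step 5: K(I(IIK))
  step 6: K(IIK)
  step 7: K(IK)
  step 8: KK

Term B:
  start: SIIK
  step 1: IK(IK)
  step 2: K(IK)
  step 3: KK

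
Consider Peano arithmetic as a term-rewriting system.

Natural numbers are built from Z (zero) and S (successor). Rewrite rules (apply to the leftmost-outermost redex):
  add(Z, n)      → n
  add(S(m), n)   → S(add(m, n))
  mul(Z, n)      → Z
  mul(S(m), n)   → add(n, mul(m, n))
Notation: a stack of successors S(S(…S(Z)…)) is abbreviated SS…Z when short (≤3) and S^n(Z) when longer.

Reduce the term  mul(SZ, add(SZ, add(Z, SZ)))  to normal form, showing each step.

  start: mul(SZ, add(SZ, add(Z, SZ)))
  [1] add(add(SZ, add(Z, SZ)), mul(Z, add(SZ, add(Z, SZ))))
  [2] add(S(add(Z, add(Z, SZ))), mul(Z, add(SZ, add(Z, SZ))))
  [3] S(add(add(Z, add(Z, SZ)), mul(Z, add(SZ, add(Z, SZ)))))
  [4] S(add(add(Z, SZ), mul(Z, add(SZ, add(Z, SZ)))))
  [5] S(add(SZ, mul(Z, add(SZ, add(Z, SZ)))))
  [6] S(S(add(Z, mul(Z, add(SZ, add(Z, SZ))))))
  [7] S(S(mul(Z, add(SZ, add(Z, SZ)))))
  [8] SSZ

Answer: normal form = SSZ  (in 8 steps)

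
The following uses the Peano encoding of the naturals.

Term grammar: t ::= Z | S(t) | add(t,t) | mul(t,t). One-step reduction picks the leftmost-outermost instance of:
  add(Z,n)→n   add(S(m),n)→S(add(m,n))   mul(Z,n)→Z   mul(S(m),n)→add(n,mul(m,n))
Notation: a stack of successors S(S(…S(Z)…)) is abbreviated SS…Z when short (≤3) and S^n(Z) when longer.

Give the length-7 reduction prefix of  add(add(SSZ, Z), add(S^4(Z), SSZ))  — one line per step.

Answer: after 7 steps: S(S(S(add(SSSZ, SSZ))))

Reduction:
  start: add(add(SSZ, Z), add(S^4(Z), SSZ))
  →1  add(S(add(SZ, Z)), add(S^4(Z), SSZ))
  →2  S(add(add(SZ, Z), add(S^4(Z), SSZ)))
  →3  S(add(S(add(Z, Z)), add(S^4(Z), SSZ)))
  →4  S(S(add(add(Z, Z), add(S^4(Z), SSZ))))
  →5  S(S(add(Z, add(S^4(Z), SSZ))))
  →6  S(S(add(S^4(Z), SSZ)))
  →7  S(S(S(add(SSSZ, SSZ))))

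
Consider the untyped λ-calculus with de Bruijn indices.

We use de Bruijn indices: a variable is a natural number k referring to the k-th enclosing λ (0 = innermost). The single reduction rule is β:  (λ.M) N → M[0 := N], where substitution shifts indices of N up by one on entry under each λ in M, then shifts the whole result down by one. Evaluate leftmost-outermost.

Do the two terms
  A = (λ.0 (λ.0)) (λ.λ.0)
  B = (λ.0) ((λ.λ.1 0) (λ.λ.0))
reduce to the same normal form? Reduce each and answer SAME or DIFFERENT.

Term A:
  start: (λ.0 (λ.0)) (λ.λ.0)
  [1] (λ.λ.0) (λ.0)
  [2] λ.0

Term B:
  start: (λ.0) ((λ.λ.1 0) (λ.λ.0))
  [1] (λ.λ.1 0) (λ.λ.0)
  [2] λ.(λ.λ.0) 0
  [3] λ.λ.0

Answer: DIFFERENT — A ⇓ λ.0, B ⇓ λ.λ.0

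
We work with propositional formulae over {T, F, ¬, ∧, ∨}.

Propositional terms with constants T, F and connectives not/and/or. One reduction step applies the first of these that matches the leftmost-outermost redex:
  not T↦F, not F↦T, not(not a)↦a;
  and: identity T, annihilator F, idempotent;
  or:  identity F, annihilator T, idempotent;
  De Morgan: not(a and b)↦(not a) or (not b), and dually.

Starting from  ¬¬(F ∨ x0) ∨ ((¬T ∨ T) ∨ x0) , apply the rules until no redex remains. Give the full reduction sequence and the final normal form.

  start: ¬¬(F ∨ x0) ∨ ((¬T ∨ T) ∨ x0)
  step 1: (F ∨ x0) ∨ ((¬T ∨ T) ∨ x0)
  step 2: x0 ∨ ((¬T ∨ T) ∨ x0)
  step 3: x0 ∨ (T ∨ x0)
  step 4: x0 ∨ T
  step 5: T

Answer: normal form = T  (in 5 steps)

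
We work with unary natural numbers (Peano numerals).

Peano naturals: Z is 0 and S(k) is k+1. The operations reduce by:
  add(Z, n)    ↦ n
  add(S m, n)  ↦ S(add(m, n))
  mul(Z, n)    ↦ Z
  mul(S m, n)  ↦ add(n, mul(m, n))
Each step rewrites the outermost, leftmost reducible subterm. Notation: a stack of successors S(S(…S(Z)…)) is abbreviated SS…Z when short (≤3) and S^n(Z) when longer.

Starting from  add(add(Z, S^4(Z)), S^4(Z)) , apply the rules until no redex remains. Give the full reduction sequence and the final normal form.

  start: add(add(Z, S^4(Z)), S^4(Z))
  step 1: add(S^4(Z), S^4(Z))
  step 2: S(add(SSSZ, S^4(Z)))
  step 3: S(S(add(SSZ, S^4(Z))))
  step 4: S(S(S(add(SZ, S^4(Z)))))
  step 5: S(S(S(S(add(Z, S^4(Z))))))
  step 6: S^8(Z)

Answer: normal form = S^8(Z)  (in 6 steps)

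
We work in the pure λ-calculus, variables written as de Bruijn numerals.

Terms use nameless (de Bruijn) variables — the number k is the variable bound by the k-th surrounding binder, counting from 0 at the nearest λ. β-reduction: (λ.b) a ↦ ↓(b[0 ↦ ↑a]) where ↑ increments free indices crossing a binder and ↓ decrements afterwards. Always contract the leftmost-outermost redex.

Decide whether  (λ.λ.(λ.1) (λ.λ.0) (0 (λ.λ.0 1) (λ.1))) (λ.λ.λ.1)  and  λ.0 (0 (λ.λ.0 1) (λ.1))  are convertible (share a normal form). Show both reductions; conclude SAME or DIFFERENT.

Answer: SAME — A ⇓ λ.0 (0 (λ.λ.0 1) (λ.1)), B ⇓ λ.0 (0 (λ.λ.0 1) (λ.1))

Derivation:
Term A:
  start: (λ.λ.(λ.1) (λ.λ.0) (0 (λ.λ.0 1) (λ.1))) (λ.λ.λ.1)
  [1] λ.(λ.1) (λ.λ.0) (0 (λ.λ.0 1) (λ.1))
  [2] λ.0 (0 (λ.λ.0 1) (λ.1))

Term B:
  start: λ.0 (0 (λ.λ.0 1) (λ.1))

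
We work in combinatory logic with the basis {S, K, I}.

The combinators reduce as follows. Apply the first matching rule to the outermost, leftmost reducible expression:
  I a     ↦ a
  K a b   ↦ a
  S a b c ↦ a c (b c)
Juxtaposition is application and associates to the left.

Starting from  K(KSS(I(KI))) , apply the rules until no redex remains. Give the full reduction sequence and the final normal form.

  start: K(KSS(I(KI)))
  [1] K(S(I(KI)))
  [2] K(S(KI))

Answer: normal form = K(S(KI))  (in 2 steps)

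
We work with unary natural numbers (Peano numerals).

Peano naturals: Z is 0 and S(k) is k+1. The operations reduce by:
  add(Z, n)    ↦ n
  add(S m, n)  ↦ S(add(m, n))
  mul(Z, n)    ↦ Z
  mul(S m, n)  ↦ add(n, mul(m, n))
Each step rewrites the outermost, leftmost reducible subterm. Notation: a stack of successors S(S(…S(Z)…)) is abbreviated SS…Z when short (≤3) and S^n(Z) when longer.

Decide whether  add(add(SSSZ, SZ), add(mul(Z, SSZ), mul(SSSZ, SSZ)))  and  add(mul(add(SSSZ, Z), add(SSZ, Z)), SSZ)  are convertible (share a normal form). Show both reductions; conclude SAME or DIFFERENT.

Term A:
  start: add(add(SSSZ, SZ), add(mul(Z, SSZ), mul(SSSZ, SSZ)))
  step 1: add(S(add(SSZ, SZ)), add(mul(Z, SSZ), mul(SSSZ, SSZ)))
  step 2: S(add(add(SSZ, SZ), add(mul(Z, SSZ), mul(SSSZ, SSZ))))
  step 3: S(add(S(add(SZ, SZ)), add(mul(Z, SSZ), mul(SSSZ, SSZ))))
  step 4: S(S(add(add(SZ, SZ), add(mul(Z, SSZ), mul(SSSZ, SSZ)))))
  step 5: S(S(add(S(add(Z, SZ)), add(mul(Z, SSZ), mul(SSSZ, SSZ)))))
  step 6: S(S(S(add(add(Z, SZ), add(mul(Z, SSZ), mul(SSSZ, SSZ))))))
  step 7: S(S(S(add(SZ, add(mul(Z, SSZ), mul(SSSZ, SSZ))))))
  step 8: S(S(S(S(add(Z, add(mul(Z, SSZ), mul(SSSZ, SSZ)))))))
  step 9: S(S(S(S(add(mul(Z, SSZ), mul(SSSZ, SSZ))))))
  step 10: S(S(S(S(add(Z, mul(SSSZ, SSZ))))))
  step 11: S(S(S(S(mul(SSSZ, SSZ)))))
  step 12: S(S(S(S(add(SSZ, mul(SSZ, SSZ))))))
  step 13: S(S(S(S(S(add(SZ, mul(SSZ, SSZ)))))))
  step 14: S(S(S(S(S(S(add(Z, mul(SSZ, SSZ))))))))
  step 15: S(S(S(S(S(S(mul(SSZ, SSZ)))))))
  step 16: S(S(S(S(S(S(add(SSZ, mul(SZ, SSZ))))))))
  step 17: S(S(S(S(S(S(S(add(SZ, mul(SZ, SSZ)))))))))
  step 18: S(S(S(S(S(S(S(S(add(Z, mul(SZ, SSZ))))))))))
  step 19: S(S(S(S(S(S(S(S(mul(SZ, SSZ)))))))))
  step 20: S(S(S(S(S(S(S(S(add(SSZ, mul(Z, SSZ))))))))))
  step 21: S(S(S(S(S(S(S(S(S(add(SZ, mul(Z, SSZ)))))))))))
  step 22: S(S(S(S(S(S(S(S(S(S(add(Z, mul(Z, SSZ))))))))))))
  step 23: S(S(S(S(S(S(S(S(S(S(mul(Z, SSZ)))))))))))
  step 24: S^10(Z)

Term B:
  start: add(mul(add(SSSZ, Z), add(SSZ, Z)), SSZ)
  step 1: add(mul(S(add(SSZ, Z)), add(SSZ, Z)), SSZ)
  step 2: add(add(add(SSZ, Z), mul(add(SSZ, Z), add(SSZ, Z))), SSZ)
  step 3: add(add(S(add(SZ, Z)), mul(add(SSZ, Z), add(SSZ, Z))), SSZ)
  step 4: add(S(add(add(SZ, Z), mul(add(SSZ, Z), add(SSZ, Z)))), SSZ)
  step 5: S(add(add(add(SZ, Z), mul(add(SSZ, Z), add(SSZ, Z))), SSZ))
  step 6: S(add(add(S(add(Z, Z)), mul(add(SSZ, Z), add(SSZ, Z))), SSZ))
  step 7: S(add(S(add(add(Z, Z), mul(add(SSZ, Z), add(SSZ, Z)))), SSZ))
  step 8: S(S(add(add(add(Z, Z), mul(add(SSZ, Z), add(SSZ, Z))), SSZ)))
  step 9: S(S(add(add(Z, mul(add(SSZ, Z), add(SSZ, Z))), SSZ)))
  step 10: S(S(add(mul(add(SSZ, Z), add(SSZ, Z)), SSZ)))
  step 11: S(S(add(mul(S(add(SZ, Z)), add(SSZ, Z)), SSZ)))
  step 12: S(S(add(add(add(SSZ, Z), mul(add(SZ, Z), add(SSZ, Z))), SSZ)))
  step 13: S(S(add(add(S(add(SZ, Z)), mul(add(SZ, Z), add(SSZ, Z))), SSZ)))
  step 14: S(S(add(S(add(add(SZ, Z), mul(add(SZ, Z), add(SSZ, Z)))), SSZ)))
  step 15: S(S(S(add(add(add(SZ, Z), mul(add(SZ, Z), add(SSZ, Z))), SSZ))))
  step 16: S(S(S(add(add(S(add(Z, Z)), mul(add(SZ, Z), add(SSZ, Z))), SSZ))))
  step 17: S(S(S(add(S(add(add(Z, Z), mul(add(SZ, Z), add(SSZ, Z)))), SSZ))))
  step 18: S(S(S(S(add(add(add(Z, Z), mul(add(SZ, Z), add(SSZ, Z))), SSZ)))))
  step 19: S(S(S(S(add(add(Z, mul(add(SZ, Z), add(SSZ, Z))), SSZ)))))
  step 20: S(S(S(S(add(mul(add(SZ, Z), add(SSZ, Z)), SSZ)))))
  step 21: S(S(S(S(add(mul(S(add(Z, Z)), add(SSZ, Z)), SSZ)))))
  step 22: S(S(S(S(add(add(add(SSZ, Z), mul(add(Z, Z), add(SSZ, Z))), SSZ)))))
  step 23: S(S(S(S(add(add(S(add(SZ, Z)), mul(add(Z, Z), add(SSZ, Z))), SSZ)))))
  step 24: S(S(S(S(add(S(add(add(SZ, Z), mul(add(Z, Z), add(SSZ, Z)))), SSZ)))))
  step 25: S(S(S(S(S(add(add(add(SZ, Z), mul(add(Z, Z), add(SSZ, Z))), SSZ))))))
  step 26: S(S(S(S(S(add(add(S(add(Z, Z)), mul(add(Z, Z), add(SSZ, Z))), SSZ))))))
  step 27: S(S(S(S(S(add(S(add(add(Z, Z), mul(add(Z, Z), add(SSZ, Z)))), SSZ))))))
  step 28: S(S(S(S(S(S(add(add(add(Z, Z), mul(add(Z, Z), add(SSZ, Z))), SSZ)))))))
  step 29: S(S(S(S(S(S(add(add(Z, mul(add(Z, Z), add(SSZ, Z))), SSZ)))))))
  step 30: S(S(S(S(S(S(add(mul(add(Z, Z), add(SSZ, Z)), SSZ)))))))
  step 31: S(S(S(S(S(S(add(mul(Z, add(SSZ, Z)), SSZ)))))))
  step 32: S(S(S(S(S(S(add(Z, SSZ)))))))
  step 33: S^8(Z)

Answer: DIFFERENT — A ⇓ S^10(Z), B ⇓ S^8(Z)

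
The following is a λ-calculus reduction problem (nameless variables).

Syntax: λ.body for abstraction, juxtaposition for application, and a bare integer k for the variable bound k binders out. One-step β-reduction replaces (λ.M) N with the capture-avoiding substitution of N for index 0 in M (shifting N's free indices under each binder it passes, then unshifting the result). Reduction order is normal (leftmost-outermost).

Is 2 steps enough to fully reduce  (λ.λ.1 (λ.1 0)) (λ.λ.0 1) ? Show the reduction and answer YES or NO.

Answer: YES — reaches normal form λ.λ.0 (λ.2 0) in 2 ≤ 2 steps

Working:
  start: (λ.λ.1 (λ.1 0)) (λ.λ.0 1)
  →1  λ.(λ.λ.0 1) (λ.1 0)
  →2  λ.λ.0 (λ.2 0)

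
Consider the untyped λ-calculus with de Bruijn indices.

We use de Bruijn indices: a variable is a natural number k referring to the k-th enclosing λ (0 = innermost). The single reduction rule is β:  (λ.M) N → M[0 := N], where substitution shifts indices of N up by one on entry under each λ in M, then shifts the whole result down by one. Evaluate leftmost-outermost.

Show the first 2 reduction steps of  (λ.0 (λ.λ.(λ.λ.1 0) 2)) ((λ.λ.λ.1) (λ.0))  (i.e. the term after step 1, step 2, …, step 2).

Answer: after 2 steps: (λ.λ.1) (λ.λ.(λ.λ.1 0) ((λ.λ.λ.1) (λ.0)))

Working:
  start: (λ.0 (λ.λ.(λ.λ.1 0) 2)) ((λ.λ.λ.1) (λ.0))
  [1] (λ.λ.λ.1) (λ.0) (λ.λ.(λ.λ.1 0) ((λ.λ.λ.1) (λ.0)))
  [2] (λ.λ.1) (λ.λ.(λ.λ.1 0) ((λ.λ.λ.1) (λ.0)))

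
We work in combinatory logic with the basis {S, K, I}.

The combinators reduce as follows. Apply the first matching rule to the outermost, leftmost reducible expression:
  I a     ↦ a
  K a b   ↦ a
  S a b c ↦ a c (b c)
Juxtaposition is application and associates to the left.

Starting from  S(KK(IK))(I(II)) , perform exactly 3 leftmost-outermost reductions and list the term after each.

  start: S(KK(IK))(I(II))
  step 1: SK(I(II))
  step 2: SK(II)
  step 3: SKI

Answer: after 3 steps: SKI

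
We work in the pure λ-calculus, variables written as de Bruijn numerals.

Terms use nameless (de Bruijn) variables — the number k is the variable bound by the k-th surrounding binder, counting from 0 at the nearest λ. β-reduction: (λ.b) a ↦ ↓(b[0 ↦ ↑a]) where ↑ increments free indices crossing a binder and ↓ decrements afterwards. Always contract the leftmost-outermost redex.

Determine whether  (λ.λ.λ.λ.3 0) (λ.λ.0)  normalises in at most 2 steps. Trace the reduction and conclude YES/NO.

Answer: YES — reaches normal form λ.λ.λ.λ.0 in 2 ≤ 2 steps

Reduction:
  start: (λ.λ.λ.λ.3 0) (λ.λ.0)
  step 1: λ.λ.λ.(λ.λ.0) 0
  step 2: λ.λ.λ.λ.0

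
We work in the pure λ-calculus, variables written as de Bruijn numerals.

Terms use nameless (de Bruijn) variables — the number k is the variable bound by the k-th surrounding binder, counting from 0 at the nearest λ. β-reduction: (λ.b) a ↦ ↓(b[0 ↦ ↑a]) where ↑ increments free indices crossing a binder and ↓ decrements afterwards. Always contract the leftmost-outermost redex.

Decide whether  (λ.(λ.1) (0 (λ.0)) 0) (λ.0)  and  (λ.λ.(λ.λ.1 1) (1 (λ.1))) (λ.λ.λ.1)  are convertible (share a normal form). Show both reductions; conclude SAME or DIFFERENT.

Term A:
  start: (λ.(λ.1) (0 (λ.0)) 0) (λ.0)
  [1] (λ.λ.0) ((λ.0) (λ.0)) (λ.0)
  [2] (λ.0) (λ.0)
  [3] λ.0

Term B:
  start: (λ.λ.(λ.λ.1 1) (1 (λ.1))) (λ.λ.λ.1)
  [1] λ.(λ.λ.1 1) ((λ.λ.λ.1) (λ.1))
  [2] λ.λ.(λ.λ.λ.1) (λ.2) ((λ.λ.λ.1) (λ.2))
  [3] λ.λ.(λ.λ.1) ((λ.λ.λ.1) (λ.2))
  [4] λ.λ.λ.(λ.λ.λ.1) (λ.3)
  [5] λ.λ.λ.λ.λ.1

Answer: DIFFERENT — A ⇓ λ.0, B ⇓ λ.λ.λ.λ.λ.1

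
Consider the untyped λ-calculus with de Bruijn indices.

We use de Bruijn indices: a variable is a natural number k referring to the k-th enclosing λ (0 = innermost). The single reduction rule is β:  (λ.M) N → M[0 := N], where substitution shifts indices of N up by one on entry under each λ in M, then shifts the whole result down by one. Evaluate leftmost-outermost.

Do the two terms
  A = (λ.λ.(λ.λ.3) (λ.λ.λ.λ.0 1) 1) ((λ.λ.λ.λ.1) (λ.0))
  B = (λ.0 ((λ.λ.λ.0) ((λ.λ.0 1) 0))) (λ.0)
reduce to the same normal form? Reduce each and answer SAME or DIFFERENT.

Answer: DIFFERENT — A ⇓ λ.λ.λ.λ.1, B ⇓ λ.λ.0

Reduction:
Term A:
  start: (λ.λ.(λ.λ.3) (λ.λ.λ.λ.0 1) 1) ((λ.λ.λ.λ.1) (λ.0))
  step 1: λ.(λ.λ.(λ.λ.λ.λ.1) (λ.0)) (λ.λ.λ.λ.0 1) ((λ.λ.λ.λ.1) (λ.0))
  step 2: λ.(λ.(λ.λ.λ.λ.1) (λ.0)) ((λ.λ.λ.λ.1) (λ.0))
  step 3: λ.(λ.λ.λ.λ.1) (λ.0)
  step 4: λ.λ.λ.λ.1

Term B:
  start: (λ.0 ((λ.λ.λ.0) ((λ.λ.0 1) 0))) (λ.0)
  step 1: (λ.0) ((λ.λ.λ.0) ((λ.λ.0 1) (λ.0)))
  step 2: (λ.λ.λ.0) ((λ.λ.0 1) (λ.0))
  step 3: λ.λ.0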